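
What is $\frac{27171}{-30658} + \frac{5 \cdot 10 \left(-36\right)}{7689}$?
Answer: $- \frac{88034073}{78576454} \approx -1.1204$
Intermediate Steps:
$\frac{27171}{-30658} + \frac{5 \cdot 10 \left(-36\right)}{7689} = 27171 \left(- \frac{1}{30658}\right) + 50 \left(-36\right) \frac{1}{7689} = - \frac{27171}{30658} - \frac{600}{2563} = - \frac{88034073}{78576454}$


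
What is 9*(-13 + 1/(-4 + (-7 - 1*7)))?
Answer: -235/2 ≈ -117.50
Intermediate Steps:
9*(-13 + 1/(-4 + (-7 - 1*7))) = 9*(-13 + 1/(-4 + (-7 - 7))) = 9*(-13 + 1/(-4 - 14)) = 9*(-13 + 1/(-18)) = 9*(-13 - 1/18) = 9*(-235/18) = -235/2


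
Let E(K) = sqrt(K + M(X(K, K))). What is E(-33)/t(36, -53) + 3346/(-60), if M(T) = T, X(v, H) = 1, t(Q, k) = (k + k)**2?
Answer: -1673/30 + I*sqrt(2)/2809 ≈ -55.767 + 0.00050346*I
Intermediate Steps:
t(Q, k) = 4*k**2 (t(Q, k) = (2*k)**2 = 4*k**2)
E(K) = sqrt(1 + K) (E(K) = sqrt(K + 1) = sqrt(1 + K))
E(-33)/t(36, -53) + 3346/(-60) = sqrt(1 - 33)/((4*(-53)**2)) + 3346/(-60) = sqrt(-32)/((4*2809)) + 3346*(-1/60) = (4*I*sqrt(2))/11236 - 1673/30 = (4*I*sqrt(2))*(1/11236) - 1673/30 = I*sqrt(2)/2809 - 1673/30 = -1673/30 + I*sqrt(2)/2809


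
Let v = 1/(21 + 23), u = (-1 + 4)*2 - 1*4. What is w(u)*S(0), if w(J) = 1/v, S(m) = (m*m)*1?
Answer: 0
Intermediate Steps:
u = 2 (u = 3*2 - 4 = 6 - 4 = 2)
v = 1/44 ≈ 0.022727
S(m) = m² (S(m) = m²*1 = m²)
w(J) = 44 (w(J) = 1/(1/44) = 44)
w(u)*S(0) = 44*0² = 44*0 = 0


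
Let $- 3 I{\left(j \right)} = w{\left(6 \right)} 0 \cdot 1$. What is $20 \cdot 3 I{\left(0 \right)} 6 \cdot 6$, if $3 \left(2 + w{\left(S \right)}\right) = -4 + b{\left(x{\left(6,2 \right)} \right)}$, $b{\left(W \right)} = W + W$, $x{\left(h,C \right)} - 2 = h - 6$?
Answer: $0$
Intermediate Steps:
$x{\left(h,C \right)} = -4 + h$ ($x{\left(h,C \right)} = 2 + \left(h - 6\right) = 2 + \left(-6 + h\right) = -4 + h$)
$b{\left(W \right)} = 2 W$
$w{\left(S \right)} = -2$ ($w{\left(S \right)} = -2 + \frac{-4 + 2 \left(-4 + 6\right)}{3} = -2 + \frac{-4 + 2 \cdot 2}{3} = -2 + \frac{-4 + 4}{3} = -2 + \frac{1}{3} \cdot 0 = -2 + 0 = -2$)
$I{\left(j \right)} = 0$ ($I{\left(j \right)} = - \frac{\left(-2\right) 0 \cdot 1}{3} = - \frac{0 \cdot 1}{3} = \left(- \frac{1}{3}\right) 0 = 0$)
$20 \cdot 3 I{\left(0 \right)} 6 \cdot 6 = 20 \cdot 3 \cdot 0 \cdot 6 \cdot 6 = 60 \cdot 0 \cdot 6 = 60 \cdot 0 = 0$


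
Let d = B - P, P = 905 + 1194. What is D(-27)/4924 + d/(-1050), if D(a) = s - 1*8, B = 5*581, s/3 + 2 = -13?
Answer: -2012197/2585100 ≈ -0.77838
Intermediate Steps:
s = -45 (s = -6 + 3*(-13) = -6 - 39 = -45)
B = 2905
D(a) = -53 (D(a) = -45 - 1*8 = -45 - 8 = -53)
P = 2099
d = 806 (d = 2905 - 1*2099 = 2905 - 2099 = 806)
D(-27)/4924 + d/(-1050) = -53/4924 + 806/(-1050) = -53*1/4924 + 806*(-1/1050) = -53/4924 - 403/525 = -2012197/2585100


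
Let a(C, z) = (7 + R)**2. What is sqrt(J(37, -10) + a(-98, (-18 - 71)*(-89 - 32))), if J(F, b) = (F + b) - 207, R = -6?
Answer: I*sqrt(179) ≈ 13.379*I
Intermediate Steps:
J(F, b) = -207 + F + b
a(C, z) = 1 (a(C, z) = (7 - 6)**2 = 1**2 = 1)
sqrt(J(37, -10) + a(-98, (-18 - 71)*(-89 - 32))) = sqrt((-207 + 37 - 10) + 1) = sqrt(-180 + 1) = sqrt(-179) = I*sqrt(179)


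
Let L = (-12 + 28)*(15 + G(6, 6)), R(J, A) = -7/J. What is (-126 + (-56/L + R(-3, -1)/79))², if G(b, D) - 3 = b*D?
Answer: 1156341060889/72795024 ≈ 15885.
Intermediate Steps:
G(b, D) = 3 + D*b (G(b, D) = 3 + b*D = 3 + D*b)
L = 864 (L = (-12 + 28)*(15 + (3 + 6*6)) = 16*(15 + (3 + 36)) = 16*(15 + 39) = 16*54 = 864)
(-126 + (-56/L + R(-3, -1)/79))² = (-126 + (-56/864 - 7/(-3)/79))² = (-126 + (-56*1/864 - 7*(-⅓)*(1/79)))² = (-126 + (-7/108 + (7/3)*(1/79)))² = (-126 + (-7/108 + 7/237))² = (-126 - 301/8532)² = (-1075333/8532)² = 1156341060889/72795024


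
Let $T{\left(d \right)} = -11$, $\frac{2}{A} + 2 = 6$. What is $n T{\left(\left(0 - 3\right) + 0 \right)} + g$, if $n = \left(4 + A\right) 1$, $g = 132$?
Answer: $\frac{165}{2} \approx 82.5$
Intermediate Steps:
$A = \frac{1}{2}$ ($A = \frac{2}{-2 + 6} = \frac{2}{4} = 2 \cdot \frac{1}{4} = \frac{1}{2} \approx 0.5$)
$n = \frac{9}{2}$ ($n = \left(4 + \frac{1}{2}\right) 1 = \frac{9}{2} \cdot 1 = \frac{9}{2} \approx 4.5$)
$n T{\left(\left(0 - 3\right) + 0 \right)} + g = \frac{9}{2} \left(-11\right) + 132 = - \frac{99}{2} + 132 = \frac{165}{2}$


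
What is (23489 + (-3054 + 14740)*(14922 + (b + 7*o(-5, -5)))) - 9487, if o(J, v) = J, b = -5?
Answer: 173925054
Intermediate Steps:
(23489 + (-3054 + 14740)*(14922 + (b + 7*o(-5, -5)))) - 9487 = (23489 + (-3054 + 14740)*(14922 + (-5 + 7*(-5)))) - 9487 = (23489 + 11686*(14922 + (-5 - 35))) - 9487 = (23489 + 11686*(14922 - 40)) - 9487 = (23489 + 11686*14882) - 9487 = (23489 + 173911052) - 9487 = 173934541 - 9487 = 173925054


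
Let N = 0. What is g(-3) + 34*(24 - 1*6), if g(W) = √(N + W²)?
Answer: 615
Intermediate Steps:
g(W) = √(W²) (g(W) = √(0 + W²) = √(W²))
g(-3) + 34*(24 - 1*6) = √((-3)²) + 34*(24 - 1*6) = √9 + 34*(24 - 6) = 3 + 34*18 = 3 + 612 = 615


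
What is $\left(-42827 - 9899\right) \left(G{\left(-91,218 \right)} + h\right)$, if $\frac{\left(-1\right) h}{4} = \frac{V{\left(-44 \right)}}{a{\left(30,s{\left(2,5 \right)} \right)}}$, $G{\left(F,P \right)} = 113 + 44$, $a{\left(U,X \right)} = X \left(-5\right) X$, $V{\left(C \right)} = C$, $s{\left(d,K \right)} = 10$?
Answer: $- \frac{1032427806}{125} \approx -8.2594 \cdot 10^{6}$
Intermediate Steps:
$a{\left(U,X \right)} = - 5 X^{2}$ ($a{\left(U,X \right)} = - 5 X X = - 5 X^{2}$)
$G{\left(F,P \right)} = 157$
$h = - \frac{44}{125}$ ($h = - 4 \left(- \frac{44}{\left(-5\right) 10^{2}}\right) = - 4 \left(- \frac{44}{\left(-5\right) 100}\right) = - 4 \left(- \frac{44}{-500}\right) = - 4 \left(\left(-44\right) \left(- \frac{1}{500}\right)\right) = \left(-4\right) \frac{11}{125} = - \frac{44}{125} \approx -0.352$)
$\left(-42827 - 9899\right) \left(G{\left(-91,218 \right)} + h\right) = \left(-42827 - 9899\right) \left(157 - \frac{44}{125}\right) = \left(-52726\right) \frac{19581}{125} = - \frac{1032427806}{125}$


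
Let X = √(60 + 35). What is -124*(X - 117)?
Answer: 14508 - 124*√95 ≈ 13299.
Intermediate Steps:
X = √95 ≈ 9.7468
-124*(X - 117) = -124*(√95 - 117) = -124*(-117 + √95) = 14508 - 124*√95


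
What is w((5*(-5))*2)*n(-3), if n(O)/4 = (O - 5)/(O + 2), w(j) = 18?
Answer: 576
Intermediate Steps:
n(O) = 4*(-5 + O)/(2 + O) (n(O) = 4*((O - 5)/(O + 2)) = 4*((-5 + O)/(2 + O)) = 4*(-5 + O)/(2 + O))
w((5*(-5))*2)*n(-3) = 18*(4*(-5 - 3)/(2 - 3)) = 18*(4*(-8)/(-1)) = 18*(4*(-1)*(-8)) = 18*32 = 576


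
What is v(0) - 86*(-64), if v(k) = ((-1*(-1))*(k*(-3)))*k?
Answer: 5504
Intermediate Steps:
v(k) = -3*k² (v(k) = (1*(-3*k))*k = (-3*k)*k = -3*k²)
v(0) - 86*(-64) = -3*0² - 86*(-64) = -3*0 + 5504 = 0 + 5504 = 5504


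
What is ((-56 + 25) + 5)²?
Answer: 676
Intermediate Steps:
((-56 + 25) + 5)² = (-31 + 5)² = (-26)² = 676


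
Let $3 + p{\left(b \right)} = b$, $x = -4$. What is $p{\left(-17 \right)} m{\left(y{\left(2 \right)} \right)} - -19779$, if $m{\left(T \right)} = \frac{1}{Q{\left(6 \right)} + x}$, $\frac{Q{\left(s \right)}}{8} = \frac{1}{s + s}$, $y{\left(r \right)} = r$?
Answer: $19785$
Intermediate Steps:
$p{\left(b \right)} = -3 + b$
$Q{\left(s \right)} = \frac{4}{s}$ ($Q{\left(s \right)} = \frac{8}{s + s} = \frac{8}{2 s} = 8 \frac{1}{2 s} = \frac{4}{s}$)
$m{\left(T \right)} = - \frac{3}{10}$ ($m{\left(T \right)} = \frac{1}{\frac{4}{6} - 4} = \frac{1}{4 \cdot \frac{1}{6} - 4} = \frac{1}{\frac{2}{3} - 4} = \frac{1}{- \frac{10}{3}} = - \frac{3}{10}$)
$p{\left(-17 \right)} m{\left(y{\left(2 \right)} \right)} - -19779 = \left(-3 - 17\right) \left(- \frac{3}{10}\right) - -19779 = \left(-20\right) \left(- \frac{3}{10}\right) + 19779 = 6 + 19779 = 19785$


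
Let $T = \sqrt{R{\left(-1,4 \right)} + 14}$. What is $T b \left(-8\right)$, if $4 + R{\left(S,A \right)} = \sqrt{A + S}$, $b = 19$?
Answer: $- 152 \sqrt{10 + \sqrt{3}} \approx -520.63$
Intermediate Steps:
$R{\left(S,A \right)} = -4 + \sqrt{A + S}$
$T = \sqrt{10 + \sqrt{3}}$ ($T = \sqrt{\left(-4 + \sqrt{4 - 1}\right) + 14} = \sqrt{\left(-4 + \sqrt{3}\right) + 14} = \sqrt{10 + \sqrt{3}} \approx 3.4252$)
$T b \left(-8\right) = \sqrt{10 + \sqrt{3}} \cdot 19 \left(-8\right) = 19 \sqrt{10 + \sqrt{3}} \left(-8\right) = - 152 \sqrt{10 + \sqrt{3}}$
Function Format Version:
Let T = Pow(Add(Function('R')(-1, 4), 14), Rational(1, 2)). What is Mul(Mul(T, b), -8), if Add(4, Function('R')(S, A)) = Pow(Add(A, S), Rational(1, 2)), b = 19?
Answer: Mul(-152, Pow(Add(10, Pow(3, Rational(1, 2))), Rational(1, 2))) ≈ -520.63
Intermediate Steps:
Function('R')(S, A) = Add(-4, Pow(Add(A, S), Rational(1, 2)))
T = Pow(Add(10, Pow(3, Rational(1, 2))), Rational(1, 2)) (T = Pow(Add(Add(-4, Pow(Add(4, -1), Rational(1, 2))), 14), Rational(1, 2)) = Pow(Add(Add(-4, Pow(3, Rational(1, 2))), 14), Rational(1, 2)) = Pow(Add(10, Pow(3, Rational(1, 2))), Rational(1, 2)) ≈ 3.4252)
Mul(Mul(T, b), -8) = Mul(Mul(Pow(Add(10, Pow(3, Rational(1, 2))), Rational(1, 2)), 19), -8) = Mul(Mul(19, Pow(Add(10, Pow(3, Rational(1, 2))), Rational(1, 2))), -8) = Mul(-152, Pow(Add(10, Pow(3, Rational(1, 2))), Rational(1, 2)))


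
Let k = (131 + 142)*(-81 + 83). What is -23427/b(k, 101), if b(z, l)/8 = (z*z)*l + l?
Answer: -23427/240878536 ≈ -9.7257e-5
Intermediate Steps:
k = 546 (k = 273*2 = 546)
b(z, l) = 8*l + 8*l*z**2 (b(z, l) = 8*((z*z)*l + l) = 8*(z**2*l + l) = 8*(l*z**2 + l) = 8*(l + l*z**2) = 8*l + 8*l*z**2)
-23427/b(k, 101) = -23427*1/(808*(1 + 546**2)) = -23427*1/(808*(1 + 298116)) = -23427/(8*101*298117) = -23427/240878536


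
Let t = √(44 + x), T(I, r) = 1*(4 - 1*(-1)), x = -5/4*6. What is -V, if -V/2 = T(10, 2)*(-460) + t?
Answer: -4600 + √146 ≈ -4587.9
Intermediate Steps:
x = -15/2 (x = -5*¼*6 = -5/4*6 = -15/2 ≈ -7.5000)
T(I, r) = 5 (T(I, r) = 1*(4 + 1) = 1*5 = 5)
t = √146/2 (t = √(44 - 15/2) = √(73/2) = √146/2 ≈ 6.0415)
V = 4600 - √146 (V = -2*(5*(-460) + √146/2) = -2*(-2300 + √146/2) = 4600 - √146 ≈ 4587.9)
-V = -(4600 - √146) = -4600 + √146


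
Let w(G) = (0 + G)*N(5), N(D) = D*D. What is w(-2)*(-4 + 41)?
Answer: -1850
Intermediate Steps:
N(D) = D**2
w(G) = 25*G (w(G) = (0 + G)*5**2 = G*25 = 25*G)
w(-2)*(-4 + 41) = (25*(-2))*(-4 + 41) = -50*37 = -1850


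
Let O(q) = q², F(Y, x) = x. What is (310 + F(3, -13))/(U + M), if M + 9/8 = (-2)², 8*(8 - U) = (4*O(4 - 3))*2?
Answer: 2376/79 ≈ 30.076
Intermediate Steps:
U = 7 (U = 8 - 4*(4 - 3)²*2/8 = 8 - 4*1²*2/8 = 8 - 4*1*2/8 = 8 - 2/2 = 8 - ⅛*8 = 8 - 1 = 7)
M = 23/8 (M = -9/8 + (-2)² = -9/8 + 4 = 23/8 ≈ 2.8750)
(310 + F(3, -13))/(U + M) = (310 - 13)/(7 + 23/8) = 297/(79/8) = 297*(8/79) = 2376/79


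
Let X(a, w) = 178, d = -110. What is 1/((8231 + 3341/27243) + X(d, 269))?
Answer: 27243/229089728 ≈ 0.00011892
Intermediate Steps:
1/((8231 + 3341/27243) + X(d, 269)) = 1/((8231 + 3341/27243) + 178) = 1/(224240474/27243 + 178) = 1/(229089728/27243) = 27243/229089728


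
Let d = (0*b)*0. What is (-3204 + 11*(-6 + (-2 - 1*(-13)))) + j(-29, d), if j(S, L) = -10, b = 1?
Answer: -3159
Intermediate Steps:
d = 0 (d = (0*1)*0 = 0*0 = 0)
(-3204 + 11*(-6 + (-2 - 1*(-13)))) + j(-29, d) = (-3204 + 11*(-6 + (-2 - 1*(-13)))) - 10 = (-3204 + 11*(-6 + (-2 + 13))) - 10 = (-3204 + 11*(-6 + 11)) - 10 = (-3204 + 11*5) - 10 = (-3204 + 55) - 10 = -3149 - 10 = -3159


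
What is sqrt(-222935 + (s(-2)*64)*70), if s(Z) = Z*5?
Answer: I*sqrt(267735) ≈ 517.43*I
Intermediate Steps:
s(Z) = 5*Z
sqrt(-222935 + (s(-2)*64)*70) = sqrt(-222935 + ((5*(-2))*64)*70) = sqrt(-222935 - 10*64*70) = sqrt(-222935 - 640*70) = sqrt(-222935 - 44800) = sqrt(-267735) = I*sqrt(267735)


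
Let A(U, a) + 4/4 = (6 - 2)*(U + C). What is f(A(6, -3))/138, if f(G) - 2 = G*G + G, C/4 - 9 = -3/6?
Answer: 12721/69 ≈ 184.36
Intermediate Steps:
C = 34 (C = 36 + 4*(-3/6) = 36 + 4*(-3*1/6) = 36 + 4*(-1/2) = 36 - 2 = 34)
A(U, a) = 135 + 4*U (A(U, a) = -1 + (6 - 2)*(U + 34) = -1 + 4*(34 + U) = -1 + (136 + 4*U) = 135 + 4*U)
f(G) = 2 + G + G**2 (f(G) = 2 + (G*G + G) = 2 + (G**2 + G) = 2 + (G + G**2) = 2 + G + G**2)
f(A(6, -3))/138 = (2 + (135 + 4*6) + (135 + 4*6)**2)/138 = (2 + (135 + 24) + (135 + 24)**2)*(1/138) = (2 + 159 + 159**2)*(1/138) = (2 + 159 + 25281)*(1/138) = 25442*(1/138) = 12721/69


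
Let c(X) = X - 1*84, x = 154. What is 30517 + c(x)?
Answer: 30587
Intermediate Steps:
c(X) = -84 + X (c(X) = X - 84 = -84 + X)
30517 + c(x) = 30517 + (-84 + 154) = 30517 + 70 = 30587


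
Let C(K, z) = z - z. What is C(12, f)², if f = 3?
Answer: 0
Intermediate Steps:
C(K, z) = 0
C(12, f)² = 0² = 0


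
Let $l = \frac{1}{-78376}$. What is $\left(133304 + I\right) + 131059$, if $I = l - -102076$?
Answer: $\frac{28720023063}{78376} \approx 3.6644 \cdot 10^{5}$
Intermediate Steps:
$l = - \frac{1}{78376} \approx -1.2759 \cdot 10^{-5}$
$I = \frac{8000308575}{78376}$ ($I = - \frac{1}{78376} - -102076 = - \frac{1}{78376} + 102076 = \frac{8000308575}{78376} \approx 1.0208 \cdot 10^{5}$)
$\left(133304 + I\right) + 131059 = \left(133304 + \frac{8000308575}{78376}\right) + 131059 = \frac{18448142879}{78376} + 131059 = \frac{28720023063}{78376}$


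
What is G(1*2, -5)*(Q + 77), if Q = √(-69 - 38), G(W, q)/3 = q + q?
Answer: -2310 - 30*I*√107 ≈ -2310.0 - 310.32*I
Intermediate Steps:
G(W, q) = 6*q (G(W, q) = 3*(q + q) = 3*(2*q) = 6*q)
Q = I*√107 (Q = √(-107) = I*√107 ≈ 10.344*I)
G(1*2, -5)*(Q + 77) = (6*(-5))*(I*√107 + 77) = -30*(77 + I*√107) = -2310 - 30*I*√107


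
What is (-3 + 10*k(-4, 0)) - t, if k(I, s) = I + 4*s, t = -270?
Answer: 227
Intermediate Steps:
(-3 + 10*k(-4, 0)) - t = (-3 + 10*(-4 + 4*0)) - 1*(-270) = (-3 + 10*(-4 + 0)) + 270 = (-3 + 10*(-4)) + 270 = (-3 - 40) + 270 = -43 + 270 = 227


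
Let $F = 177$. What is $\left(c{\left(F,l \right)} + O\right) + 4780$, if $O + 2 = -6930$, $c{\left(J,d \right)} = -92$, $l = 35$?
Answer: $-2244$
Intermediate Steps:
$O = -6932$ ($O = -2 - 6930 = -6932$)
$\left(c{\left(F,l \right)} + O\right) + 4780 = \left(-92 - 6932\right) + 4780 = -7024 + 4780 = -2244$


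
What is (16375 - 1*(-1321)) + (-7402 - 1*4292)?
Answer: 6002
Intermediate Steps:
(16375 - 1*(-1321)) + (-7402 - 1*4292) = (16375 + 1321) + (-7402 - 4292) = 17696 - 11694 = 6002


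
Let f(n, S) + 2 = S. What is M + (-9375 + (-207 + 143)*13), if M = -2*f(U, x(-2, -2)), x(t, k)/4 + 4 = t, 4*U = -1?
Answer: -10155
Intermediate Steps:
U = -¼ (U = (¼)*(-1) = -¼ ≈ -0.25000)
x(t, k) = -16 + 4*t
f(n, S) = -2 + S
M = 52 (M = -2*(-2 + (-16 + 4*(-2))) = -2*(-2 + (-16 - 8)) = -2*(-2 - 24) = -2*(-26) = 52)
M + (-9375 + (-207 + 143)*13) = 52 + (-9375 + (-207 + 143)*13) = 52 + (-9375 - 64*13) = 52 + (-9375 - 832) = 52 - 10207 = -10155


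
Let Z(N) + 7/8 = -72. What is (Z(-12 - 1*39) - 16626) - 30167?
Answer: -374927/8 ≈ -46866.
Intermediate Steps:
Z(N) = -583/8 (Z(N) = -7/8 - 72 = -583/8)
(Z(-12 - 1*39) - 16626) - 30167 = (-583/8 - 16626) - 30167 = -133591/8 - 30167 = -374927/8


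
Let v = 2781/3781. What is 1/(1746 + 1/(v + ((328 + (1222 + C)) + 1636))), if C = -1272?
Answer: 7239615/12640371571 ≈ 0.00057274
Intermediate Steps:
v = 2781/3781 (v = 2781*(1/3781) = 2781/3781 ≈ 0.73552)
1/(1746 + 1/(v + ((328 + (1222 + C)) + 1636))) = 1/(1746 + 1/(2781/3781 + ((328 + (1222 - 1272)) + 1636))) = 1/(1746 + 1/(2781/3781 + ((328 - 50) + 1636))) = 1/(1746 + 1/(2781/3781 + (278 + 1636))) = 1/(1746 + 1/(2781/3781 + 1914)) = 1/(1746 + 1/(7239615/3781)) = 1/(1746 + 3781/7239615) = 1/(12640371571/7239615) = 7239615/12640371571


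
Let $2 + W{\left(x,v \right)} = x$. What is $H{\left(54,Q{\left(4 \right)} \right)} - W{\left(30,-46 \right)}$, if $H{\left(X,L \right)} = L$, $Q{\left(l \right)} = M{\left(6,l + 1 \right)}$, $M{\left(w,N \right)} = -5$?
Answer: $-33$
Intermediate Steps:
$W{\left(x,v \right)} = -2 + x$
$Q{\left(l \right)} = -5$
$H{\left(54,Q{\left(4 \right)} \right)} - W{\left(30,-46 \right)} = -5 - \left(-2 + 30\right) = -5 - 28 = -33$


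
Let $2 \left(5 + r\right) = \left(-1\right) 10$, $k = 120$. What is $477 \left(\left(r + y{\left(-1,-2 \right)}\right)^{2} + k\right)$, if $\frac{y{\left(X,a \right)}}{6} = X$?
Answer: $179352$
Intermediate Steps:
$y{\left(X,a \right)} = 6 X$
$r = -10$ ($r = -5 + \frac{\left(-1\right) 10}{2} = -5 + \frac{1}{2} \left(-10\right) = -5 - 5 = -10$)
$477 \left(\left(r + y{\left(-1,-2 \right)}\right)^{2} + k\right) = 477 \left(\left(-10 + 6 \left(-1\right)\right)^{2} + 120\right) = 477 \left(\left(-10 - 6\right)^{2} + 120\right) = 477 \left(\left(-16\right)^{2} + 120\right) = 477 \left(256 + 120\right) = 477 \cdot 376 = 179352$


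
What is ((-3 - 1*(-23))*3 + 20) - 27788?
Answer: -27708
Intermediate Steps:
((-3 - 1*(-23))*3 + 20) - 27788 = ((-3 + 23)*3 + 20) - 27788 = (20*3 + 20) - 27788 = (60 + 20) - 27788 = 80 - 27788 = -27708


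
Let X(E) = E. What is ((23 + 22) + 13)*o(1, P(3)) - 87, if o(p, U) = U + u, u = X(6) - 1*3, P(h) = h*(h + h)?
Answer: 1131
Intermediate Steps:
P(h) = 2*h² (P(h) = h*(2*h) = 2*h²)
u = 3 (u = 6 - 1*3 = 6 - 3 = 3)
o(p, U) = 3 + U (o(p, U) = U + 3 = 3 + U)
((23 + 22) + 13)*o(1, P(3)) - 87 = ((23 + 22) + 13)*(3 + 2*3²) - 87 = (45 + 13)*(3 + 2*9) - 87 = 58*(3 + 18) - 87 = 58*21 - 87 = 1218 - 87 = 1131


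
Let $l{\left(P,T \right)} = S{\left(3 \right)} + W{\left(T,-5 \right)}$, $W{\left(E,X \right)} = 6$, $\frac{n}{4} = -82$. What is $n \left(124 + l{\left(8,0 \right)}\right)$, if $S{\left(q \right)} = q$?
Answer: $-43624$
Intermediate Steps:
$n = -328$ ($n = 4 \left(-82\right) = -328$)
$l{\left(P,T \right)} = 9$ ($l{\left(P,T \right)} = 3 + 6 = 9$)
$n \left(124 + l{\left(8,0 \right)}\right) = - 328 \left(124 + 9\right) = \left(-328\right) 133 = -43624$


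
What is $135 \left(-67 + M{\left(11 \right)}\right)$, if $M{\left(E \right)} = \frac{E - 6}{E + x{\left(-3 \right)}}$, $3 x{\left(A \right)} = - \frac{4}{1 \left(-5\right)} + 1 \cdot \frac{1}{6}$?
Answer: $- \frac{9156105}{1019} \approx -8985.4$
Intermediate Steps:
$x{\left(A \right)} = \frac{29}{90}$ ($x{\left(A \right)} = \frac{- \frac{4}{1 \left(-5\right)} + 1 \cdot \frac{1}{6}}{3} = \frac{- \frac{4}{-5} + 1 \cdot \frac{1}{6}}{3} = \frac{\left(-4\right) \left(- \frac{1}{5}\right) + \frac{1}{6}}{3} = \frac{\frac{4}{5} + \frac{1}{6}}{3} = \frac{1}{3} \cdot \frac{29}{30} = \frac{29}{90}$)
$M{\left(E \right)} = \frac{-6 + E}{\frac{29}{90} + E}$ ($M{\left(E \right)} = \frac{E - 6}{E + \frac{29}{90}} = \frac{-6 + E}{\frac{29}{90} + E}$)
$135 \left(-67 + M{\left(11 \right)}\right) = 135 \left(-67 + \frac{90 \left(-6 + 11\right)}{29 + 90 \cdot 11}\right) = 135 \left(-67 + 90 \frac{1}{29 + 990} \cdot 5\right) = 135 \left(-67 + 90 \cdot \frac{1}{1019} \cdot 5\right) = 135 \left(-67 + \frac{450}{1019}\right) = 135 \left(- \frac{67823}{1019}\right) = - \frac{9156105}{1019}$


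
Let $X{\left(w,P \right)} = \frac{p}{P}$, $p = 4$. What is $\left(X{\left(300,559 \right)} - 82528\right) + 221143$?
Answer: $\frac{77485789}{559} \approx 1.3862 \cdot 10^{5}$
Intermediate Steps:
$X{\left(w,P \right)} = \frac{4}{P}$ ($X{\left(w,P \right)} = \frac{1}{P} 4 = \frac{4}{P}$)
$\left(X{\left(300,559 \right)} - 82528\right) + 221143 = \left(\frac{4}{559} - 82528\right) + 221143 = - \frac{46133148}{559} + 221143 = \frac{77485789}{559}$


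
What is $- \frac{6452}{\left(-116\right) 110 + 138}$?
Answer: $\frac{3226}{6311} \approx 0.51117$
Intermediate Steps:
$- \frac{6452}{\left(-116\right) 110 + 138} = - \frac{6452}{-12760 + 138} = - \frac{6452}{-12622} = \left(-6452\right) \left(- \frac{1}{12622}\right) = \frac{3226}{6311}$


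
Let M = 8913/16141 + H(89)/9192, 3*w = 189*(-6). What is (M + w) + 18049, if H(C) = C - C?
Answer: 285236524/16141 ≈ 17672.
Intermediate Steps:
H(C) = 0
w = -378 (w = (189*(-6))/3 = (⅓)*(-1134) = -378)
M = 8913/16141 (M = 8913/16141 + 0/9192 = 8913*(1/16141) + 0*(1/9192) = 8913/16141 + 0 = 8913/16141 ≈ 0.55220)
(M + w) + 18049 = (8913/16141 - 378) + 18049 = -6092385/16141 + 18049 = 285236524/16141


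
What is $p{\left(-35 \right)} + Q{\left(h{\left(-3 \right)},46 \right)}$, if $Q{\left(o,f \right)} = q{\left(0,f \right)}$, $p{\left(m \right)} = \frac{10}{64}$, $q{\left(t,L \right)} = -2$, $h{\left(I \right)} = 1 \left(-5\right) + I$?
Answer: $- \frac{59}{32} \approx -1.8438$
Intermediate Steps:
$h{\left(I \right)} = -5 + I$
$p{\left(m \right)} = \frac{5}{32}$ ($p{\left(m \right)} = 10 \cdot \frac{1}{64} = \frac{5}{32}$)
$Q{\left(o,f \right)} = -2$
$p{\left(-35 \right)} + Q{\left(h{\left(-3 \right)},46 \right)} = \frac{5}{32} - 2 = - \frac{59}{32}$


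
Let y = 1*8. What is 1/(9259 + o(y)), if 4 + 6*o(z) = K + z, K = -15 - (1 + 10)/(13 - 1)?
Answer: 72/666505 ≈ 0.00010803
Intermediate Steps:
y = 8
K = -191/12 (K = -15 - 11/12 = -191/12 ≈ -15.917)
o(z) = -239/72 + z/6 (o(z) = -2/3 + (-191/12 + z)/6 = -2/3 + (-191/72 + z/6) = -239/72 + z/6)
1/(9259 + o(y)) = 1/(9259 + (-239/72 + (1/6)*8)) = 1/(9259 + (-239/72 + 4/3)) = 1/(9259 - 143/72) = 1/(666505/72) = 72/666505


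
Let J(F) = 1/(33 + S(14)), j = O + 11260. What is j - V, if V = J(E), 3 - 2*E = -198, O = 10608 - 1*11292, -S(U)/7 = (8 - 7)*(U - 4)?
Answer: 391313/37 ≈ 10576.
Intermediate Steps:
S(U) = 28 - 7*U (S(U) = -7*(8 - 7)*(U - 4) = -7*(-4 + U) = 28 - 7*U)
O = -684 (O = 10608 - 11292 = -684)
j = 10576 (j = -684 + 11260 = 10576)
E = 201/2 (E = 3/2 - ½*(-198) = 3/2 + 99 = 201/2 ≈ 100.50)
J(F) = -1/37 (J(F) = 1/(33 + (28 - 7*14)) = 1/(33 + (28 - 98)) = 1/(33 - 70) = 1/(-37) = -1/37)
V = -1/37 ≈ -0.027027
j - V = 10576 - 1*(-1/37) = 10576 + 1/37 = 391313/37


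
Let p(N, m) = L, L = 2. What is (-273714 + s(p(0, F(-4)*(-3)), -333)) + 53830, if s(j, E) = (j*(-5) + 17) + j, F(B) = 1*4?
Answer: -219875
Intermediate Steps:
F(B) = 4
p(N, m) = 2
s(j, E) = 17 - 4*j (s(j, E) = (-5*j + 17) + j = (17 - 5*j) + j = 17 - 4*j)
(-273714 + s(p(0, F(-4)*(-3)), -333)) + 53830 = (-273714 + (17 - 4*2)) + 53830 = (-273714 + (17 - 8)) + 53830 = (-273714 + 9) + 53830 = -273705 + 53830 = -219875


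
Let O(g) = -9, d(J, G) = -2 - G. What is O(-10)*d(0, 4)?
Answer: 54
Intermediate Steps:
O(-10)*d(0, 4) = -9*(-2 - 1*4) = -9*(-2 - 4) = -9*(-6) = 54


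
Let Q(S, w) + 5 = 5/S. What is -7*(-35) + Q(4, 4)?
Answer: 965/4 ≈ 241.25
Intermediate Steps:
Q(S, w) = -5 + 5/S
-7*(-35) + Q(4, 4) = -7*(-35) + (-5 + 5/4) = 245 + (-5 + 5*(¼)) = 245 + (-5 + 5/4) = 245 - 15/4 = 965/4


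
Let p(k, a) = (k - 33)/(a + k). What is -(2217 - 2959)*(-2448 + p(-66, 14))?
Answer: -47190087/26 ≈ -1.8150e+6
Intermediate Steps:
p(k, a) = (-33 + k)/(a + k)
-(2217 - 2959)*(-2448 + p(-66, 14)) = -(2217 - 2959)*(-2448 + (-33 - 66)/(14 - 66)) = -(-742)*(-2448 - 99/(-52)) = -(-742)*(-2448 - 1/52*(-99)) = -(-742)*(-2448 + 99/52) = -(-742)*(-127197)/52 = -1*47190087/26 = -47190087/26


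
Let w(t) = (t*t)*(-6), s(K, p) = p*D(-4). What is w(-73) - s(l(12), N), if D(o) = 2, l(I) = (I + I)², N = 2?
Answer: -31978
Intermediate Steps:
l(I) = 4*I² (l(I) = (2*I)² = 4*I²)
s(K, p) = 2*p (s(K, p) = p*2 = 2*p)
w(t) = -6*t² (w(t) = t²*(-6) = -6*t²)
w(-73) - s(l(12), N) = -6*(-73)² - 2*2 = -6*5329 - 1*4 = -31974 - 4 = -31978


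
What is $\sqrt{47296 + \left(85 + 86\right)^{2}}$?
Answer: $\sqrt{76537} \approx 276.65$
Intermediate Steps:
$\sqrt{47296 + \left(85 + 86\right)^{2}} = \sqrt{47296 + 171^{2}} = \sqrt{47296 + 29241} = \sqrt{76537}$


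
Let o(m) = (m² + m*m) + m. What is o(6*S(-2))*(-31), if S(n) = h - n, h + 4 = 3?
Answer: -2418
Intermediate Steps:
h = -1 (h = -4 + 3 = -1)
S(n) = -1 - n
o(m) = m + 2*m² (o(m) = (m² + m²) + m = 2*m² + m = m + 2*m²)
o(6*S(-2))*(-31) = ((6*(-1 - 1*(-2)))*(1 + 2*(6*(-1 - 1*(-2)))))*(-31) = ((6*(-1 + 2))*(1 + 2*(6*(-1 + 2))))*(-31) = ((6*1)*(1 + 2*(6*1)))*(-31) = (6*(1 + 2*6))*(-31) = (6*(1 + 12))*(-31) = (6*13)*(-31) = 78*(-31) = -2418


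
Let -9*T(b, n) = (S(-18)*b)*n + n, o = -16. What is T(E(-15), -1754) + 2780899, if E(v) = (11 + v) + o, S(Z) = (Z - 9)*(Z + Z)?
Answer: -9067915/9 ≈ -1.0075e+6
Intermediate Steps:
S(Z) = 2*Z*(-9 + Z) (S(Z) = (-9 + Z)*(2*Z) = 2*Z*(-9 + Z))
E(v) = -5 + v (E(v) = (11 + v) - 16 = -5 + v)
T(b, n) = -n/9 - 108*b*n (T(b, n) = -(((2*(-18)*(-9 - 18))*b)*n + n)/9 = -(((2*(-18)*(-27))*b)*n + n)/9 = -((972*b)*n + n)/9 = -(972*b*n + n)/9 = -(n + 972*b*n)/9 = -n/9 - 108*b*n)
T(E(-15), -1754) + 2780899 = -1/9*(-1754)*(1 + 972*(-5 - 15)) + 2780899 = -1/9*(-1754)*(1 + 972*(-20)) + 2780899 = -1/9*(-1754)*(1 - 19440) + 2780899 = -1/9*(-1754)*(-19439) + 2780899 = -34096006/9 + 2780899 = -9067915/9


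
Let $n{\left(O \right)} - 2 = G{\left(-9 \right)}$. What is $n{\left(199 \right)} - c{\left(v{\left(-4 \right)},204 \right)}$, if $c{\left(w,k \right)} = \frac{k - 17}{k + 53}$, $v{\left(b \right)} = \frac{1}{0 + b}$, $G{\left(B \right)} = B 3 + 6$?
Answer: $- \frac{5070}{257} \approx -19.728$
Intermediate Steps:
$G{\left(B \right)} = 6 + 3 B$ ($G{\left(B \right)} = 3 B + 6 = 6 + 3 B$)
$n{\left(O \right)} = -19$ ($n{\left(O \right)} = 2 + \left(6 + 3 \left(-9\right)\right) = 2 + \left(6 - 27\right) = 2 - 21 = -19$)
$v{\left(b \right)} = \frac{1}{b}$
$c{\left(w,k \right)} = \frac{-17 + k}{53 + k}$
$n{\left(199 \right)} - c{\left(v{\left(-4 \right)},204 \right)} = -19 - \frac{-17 + 204}{53 + 204} = -19 - \frac{1}{257} \cdot 187 = -19 - \frac{187}{257} = - \frac{5070}{257}$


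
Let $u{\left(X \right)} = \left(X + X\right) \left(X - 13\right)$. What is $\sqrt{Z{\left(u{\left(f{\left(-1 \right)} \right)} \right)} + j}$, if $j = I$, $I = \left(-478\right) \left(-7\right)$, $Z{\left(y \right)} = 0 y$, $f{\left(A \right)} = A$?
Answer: $\sqrt{3346} \approx 57.845$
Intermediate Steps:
$u{\left(X \right)} = 2 X \left(-13 + X\right)$
$Z{\left(y \right)} = 0$
$I = 3346$
$j = 3346$
$\sqrt{Z{\left(u{\left(f{\left(-1 \right)} \right)} \right)} + j} = \sqrt{0 + 3346} = \sqrt{3346}$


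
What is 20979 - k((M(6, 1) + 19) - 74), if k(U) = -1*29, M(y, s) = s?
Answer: 21008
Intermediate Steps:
k(U) = -29
20979 - k((M(6, 1) + 19) - 74) = 20979 - 1*(-29) = 20979 + 29 = 21008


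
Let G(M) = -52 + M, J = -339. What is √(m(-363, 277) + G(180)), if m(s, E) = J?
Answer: I*√211 ≈ 14.526*I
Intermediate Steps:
m(s, E) = -339
√(m(-363, 277) + G(180)) = √(-339 + (-52 + 180)) = √(-339 + 128) = √(-211) = I*√211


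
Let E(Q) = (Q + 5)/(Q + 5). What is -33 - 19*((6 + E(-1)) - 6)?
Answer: -52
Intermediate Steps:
E(Q) = 1 (E(Q) = (5 + Q)/(5 + Q) = 1)
-33 - 19*((6 + E(-1)) - 6) = -33 - 19*((6 + 1) - 6) = -33 - 19*(7 - 6) = -33 - 19*1 = -33 - 19 = -52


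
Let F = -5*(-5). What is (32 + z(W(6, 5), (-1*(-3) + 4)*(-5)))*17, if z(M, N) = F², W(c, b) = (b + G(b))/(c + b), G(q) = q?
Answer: 11169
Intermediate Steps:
F = 25
W(c, b) = 2*b/(b + c) (W(c, b) = (b + b)/(c + b) = (2*b)/(b + c) = 2*b/(b + c))
z(M, N) = 625 (z(M, N) = 25² = 625)
(32 + z(W(6, 5), (-1*(-3) + 4)*(-5)))*17 = (32 + 625)*17 = 657*17 = 11169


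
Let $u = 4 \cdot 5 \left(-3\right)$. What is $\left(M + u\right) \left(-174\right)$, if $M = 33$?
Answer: $4698$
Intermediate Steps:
$u = -60$ ($u = 20 \left(-3\right) = -60$)
$\left(M + u\right) \left(-174\right) = \left(33 - 60\right) \left(-174\right) = \left(-27\right) \left(-174\right) = 4698$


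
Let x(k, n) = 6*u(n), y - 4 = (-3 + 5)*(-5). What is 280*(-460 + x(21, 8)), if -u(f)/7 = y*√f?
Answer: -128800 + 141120*√2 ≈ 70774.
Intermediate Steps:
y = -6 (y = 4 + (-3 + 5)*(-5) = 4 + 2*(-5) = 4 - 10 = -6)
u(f) = 42*√f (u(f) = -(-42)*√f = 42*√f)
x(k, n) = 252*√n (x(k, n) = 6*(42*√n) = 252*√n)
280*(-460 + x(21, 8)) = 280*(-460 + 252*√8) = 280*(-460 + 252*(2*√2)) = 280*(-460 + 504*√2) = -128800 + 141120*√2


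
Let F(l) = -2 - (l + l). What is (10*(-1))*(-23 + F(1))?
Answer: 270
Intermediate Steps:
F(l) = -2 - 2*l
(10*(-1))*(-23 + F(1)) = (10*(-1))*(-23 + (-2 - 2*1)) = -10*(-23 + (-2 - 2)) = -10*(-23 - 4) = -10*(-27) = 270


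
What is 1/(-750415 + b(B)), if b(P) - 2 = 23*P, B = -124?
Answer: -1/753265 ≈ -1.3276e-6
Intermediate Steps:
b(P) = 2 + 23*P
1/(-750415 + b(B)) = 1/(-750415 + (2 + 23*(-124))) = 1/(-750415 + (2 - 2852)) = 1/(-750415 - 2850) = 1/(-753265) = -1/753265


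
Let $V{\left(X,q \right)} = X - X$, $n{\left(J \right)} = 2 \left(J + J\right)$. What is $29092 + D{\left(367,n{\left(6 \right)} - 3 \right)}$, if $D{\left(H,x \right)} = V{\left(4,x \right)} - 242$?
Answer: $28850$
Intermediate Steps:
$n{\left(J \right)} = 4 J$ ($n{\left(J \right)} = 2 \cdot 2 J = 4 J$)
$V{\left(X,q \right)} = 0$
$D{\left(H,x \right)} = -242$ ($D{\left(H,x \right)} = 0 - 242 = -242$)
$29092 + D{\left(367,n{\left(6 \right)} - 3 \right)} = 29092 - 242 = 28850$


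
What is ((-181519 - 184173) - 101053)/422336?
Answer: -466745/422336 ≈ -1.1052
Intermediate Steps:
((-181519 - 184173) - 101053)/422336 = (-365692 - 101053)*(1/422336) = -466745*1/422336 = -466745/422336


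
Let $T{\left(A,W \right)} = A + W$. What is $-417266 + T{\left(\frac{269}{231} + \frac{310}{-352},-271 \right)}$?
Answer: $- \frac{1543215703}{3696} \approx -4.1754 \cdot 10^{5}$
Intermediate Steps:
$-417266 + T{\left(\frac{269}{231} + \frac{310}{-352},-271 \right)} = -417266 + \left(\left(\frac{269}{231} + \frac{310}{-352}\right) - 271\right) = -417266 + \left(\left(269 \cdot \frac{1}{231} + 310 \left(- \frac{1}{352}\right)\right) - 271\right) = -417266 + \left(\left(\frac{269}{231} - \frac{155}{176}\right) - 271\right) = -417266 + \left(\frac{1049}{3696} - 271\right) = -417266 - \frac{1000567}{3696} = - \frac{1543215703}{3696}$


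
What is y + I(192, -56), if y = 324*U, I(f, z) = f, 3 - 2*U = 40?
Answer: -5802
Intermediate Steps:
U = -37/2 (U = 3/2 - ½*40 = 3/2 - 20 = -37/2 ≈ -18.500)
y = -5994 (y = 324*(-37/2) = -5994)
y + I(192, -56) = -5994 + 192 = -5802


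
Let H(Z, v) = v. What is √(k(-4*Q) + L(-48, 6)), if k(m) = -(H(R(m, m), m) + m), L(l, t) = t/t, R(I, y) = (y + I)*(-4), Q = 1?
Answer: 3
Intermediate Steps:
R(I, y) = -4*I - 4*y (R(I, y) = (I + y)*(-4) = -4*I - 4*y)
L(l, t) = 1
k(m) = -2*m (k(m) = -(m + m) = -2*m)
√(k(-4*Q) + L(-48, 6)) = √(-(-8) + 1) = √(-2*(-4) + 1) = √(8 + 1) = √9 = 3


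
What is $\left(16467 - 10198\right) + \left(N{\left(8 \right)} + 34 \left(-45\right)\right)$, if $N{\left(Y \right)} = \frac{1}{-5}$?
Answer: $\frac{23694}{5} \approx 4738.8$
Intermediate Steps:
$N{\left(Y \right)} = - \frac{1}{5}$
$\left(16467 - 10198\right) + \left(N{\left(8 \right)} + 34 \left(-45\right)\right) = \left(16467 - 10198\right) + \left(- \frac{1}{5} + 34 \left(-45\right)\right) = 6269 - \frac{7651}{5} = \frac{23694}{5}$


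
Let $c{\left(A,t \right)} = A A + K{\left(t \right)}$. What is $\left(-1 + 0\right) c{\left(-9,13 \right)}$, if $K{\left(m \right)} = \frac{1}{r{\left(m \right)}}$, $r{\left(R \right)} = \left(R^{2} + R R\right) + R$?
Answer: $- \frac{28432}{351} \approx -81.003$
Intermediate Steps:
$r{\left(R \right)} = R + 2 R^{2}$ ($r{\left(R \right)} = \left(R^{2} + R^{2}\right) + R = 2 R^{2} + R = R + 2 R^{2}$)
$K{\left(m \right)} = \frac{1}{m \left(1 + 2 m\right)}$
$c{\left(A,t \right)} = A^{2} + \frac{1}{t \left(1 + 2 t\right)}$ ($c{\left(A,t \right)} = A A + \frac{1}{t \left(1 + 2 t\right)} = A^{2} + \frac{1}{t \left(1 + 2 t\right)}$)
$\left(-1 + 0\right) c{\left(-9,13 \right)} = \left(-1 + 0\right) \frac{1 + 13 \left(-9\right)^{2} \left(1 + 2 \cdot 13\right)}{13 \left(1 + 2 \cdot 13\right)} = - \frac{1 + 13 \cdot 81 \left(1 + 26\right)}{13 \left(1 + 26\right)} = - \frac{1 + 13 \cdot 81 \cdot 27}{13 \cdot 27} = - \frac{1 + 28431}{13 \cdot 27} = - \frac{28432}{13 \cdot 27} = \left(-1\right) \frac{28432}{351} = - \frac{28432}{351}$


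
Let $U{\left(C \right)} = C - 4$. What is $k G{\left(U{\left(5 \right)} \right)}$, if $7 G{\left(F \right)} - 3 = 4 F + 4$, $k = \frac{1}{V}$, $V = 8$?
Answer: $\frac{11}{56} \approx 0.19643$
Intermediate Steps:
$U{\left(C \right)} = -4 + C$
$k = \frac{1}{8} \approx 0.125$
$G{\left(F \right)} = 1 + \frac{4 F}{7}$ ($G{\left(F \right)} = \frac{3}{7} + \frac{4 F + 4}{7} = \frac{3}{7} + \frac{4 + 4 F}{7} = \frac{3}{7} + \left(\frac{4}{7} + \frac{4 F}{7}\right) = 1 + \frac{4 F}{7}$)
$k G{\left(U{\left(5 \right)} \right)} = \frac{1 + \frac{4 \left(-4 + 5\right)}{7}}{8} = \frac{1 + \frac{4}{7} \cdot 1}{8} = \frac{1 + \frac{4}{7}}{8} = \frac{1}{8} \cdot \frac{11}{7} = \frac{11}{56}$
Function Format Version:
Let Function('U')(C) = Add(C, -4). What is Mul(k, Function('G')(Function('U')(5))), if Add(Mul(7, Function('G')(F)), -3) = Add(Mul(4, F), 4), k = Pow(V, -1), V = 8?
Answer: Rational(11, 56) ≈ 0.19643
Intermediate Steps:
Function('U')(C) = Add(-4, C)
k = Rational(1, 8) (k = Pow(8, -1) = Rational(1, 8) ≈ 0.12500)
Function('G')(F) = Add(1, Mul(Rational(4, 7), F)) (Function('G')(F) = Add(Rational(3, 7), Mul(Rational(1, 7), Add(Mul(4, F), 4))) = Add(Rational(3, 7), Mul(Rational(1, 7), Add(4, Mul(4, F)))) = Add(Rational(3, 7), Add(Rational(4, 7), Mul(Rational(4, 7), F))) = Add(1, Mul(Rational(4, 7), F)))
Mul(k, Function('G')(Function('U')(5))) = Mul(Rational(1, 8), Add(1, Mul(Rational(4, 7), Add(-4, 5)))) = Mul(Rational(1, 8), Add(1, Mul(Rational(4, 7), 1))) = Mul(Rational(1, 8), Add(1, Rational(4, 7))) = Mul(Rational(1, 8), Rational(11, 7)) = Rational(11, 56)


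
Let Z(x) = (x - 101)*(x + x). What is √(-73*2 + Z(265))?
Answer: √86774 ≈ 294.57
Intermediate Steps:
Z(x) = 2*x*(-101 + x) (Z(x) = (-101 + x)*(2*x) = 2*x*(-101 + x))
√(-73*2 + Z(265)) = √(-73*2 + 2*265*(-101 + 265)) = √(-146 + 2*265*164) = √(-146 + 86920) = √86774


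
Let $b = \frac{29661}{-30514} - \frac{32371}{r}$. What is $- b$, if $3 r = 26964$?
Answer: $\frac{627180881}{137129916} \approx 4.5736$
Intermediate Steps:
$r = 8988$ ($r = \frac{1}{3} \cdot 26964 = 8988$)
$b = - \frac{627180881}{137129916}$ ($b = \frac{29661}{-30514} - \frac{32371}{8988} = 29661 \left(- \frac{1}{30514}\right) - \frac{32371}{8988} = - \frac{29661}{30514} - \frac{32371}{8988} = - \frac{627180881}{137129916} \approx -4.5736$)
$- b = \left(-1\right) \left(- \frac{627180881}{137129916}\right) = \frac{627180881}{137129916}$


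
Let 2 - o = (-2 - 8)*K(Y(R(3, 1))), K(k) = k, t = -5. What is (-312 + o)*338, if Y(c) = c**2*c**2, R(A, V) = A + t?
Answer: -50700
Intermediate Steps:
R(A, V) = -5 + A (R(A, V) = A - 5 = -5 + A)
Y(c) = c**4
o = 162 (o = 2 - (-2 - 8)*(-5 + 3)**4 = 2 - (-10)*(-2)**4 = 2 - (-10)*16 = 2 - 1*(-160) = 2 + 160 = 162)
(-312 + o)*338 = (-312 + 162)*338 = -150*338 = -50700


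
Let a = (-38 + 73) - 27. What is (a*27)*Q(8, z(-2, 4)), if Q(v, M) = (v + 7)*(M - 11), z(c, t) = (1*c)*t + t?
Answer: -48600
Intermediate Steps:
z(c, t) = t + c*t (z(c, t) = c*t + t = t + c*t)
Q(v, M) = (-11 + M)*(7 + v) (Q(v, M) = (7 + v)*(-11 + M) = (-11 + M)*(7 + v))
a = 8 (a = 35 - 27 = 8)
(a*27)*Q(8, z(-2, 4)) = (8*27)*(-77 - 11*8 + 7*(4*(1 - 2)) + (4*(1 - 2))*8) = 216*(-77 - 88 + 7*(4*(-1)) + (4*(-1))*8) = 216*(-77 - 88 + 7*(-4) - 4*8) = 216*(-77 - 88 - 28 - 32) = 216*(-225) = -48600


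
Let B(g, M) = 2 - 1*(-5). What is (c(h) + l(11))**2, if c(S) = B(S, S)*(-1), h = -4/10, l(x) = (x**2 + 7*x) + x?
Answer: 40804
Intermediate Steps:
B(g, M) = 7 (B(g, M) = 2 + 5 = 7)
l(x) = x**2 + 8*x
h = -2/5 (h = -4*1/10 = -2/5 ≈ -0.40000)
c(S) = -7 (c(S) = 7*(-1) = -7)
(c(h) + l(11))**2 = (-7 + 11*(8 + 11))**2 = (-7 + 11*19)**2 = (-7 + 209)**2 = 202**2 = 40804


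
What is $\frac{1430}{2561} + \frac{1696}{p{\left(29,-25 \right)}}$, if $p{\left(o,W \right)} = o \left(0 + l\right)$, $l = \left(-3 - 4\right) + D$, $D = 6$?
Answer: $- \frac{330922}{5713} \approx -57.924$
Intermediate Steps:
$l = -1$ ($l = \left(-3 - 4\right) + 6 = -7 + 6 = -1$)
$p{\left(o,W \right)} = - o$ ($p{\left(o,W \right)} = o \left(0 - 1\right) = o \left(-1\right) = - o$)
$\frac{1430}{2561} + \frac{1696}{p{\left(29,-25 \right)}} = \frac{1430}{2561} + \frac{1696}{\left(-1\right) 29} = 1430 \cdot \frac{1}{2561} + \frac{1696}{-29} = \frac{110}{197} + 1696 \left(- \frac{1}{29}\right) = \frac{110}{197} - \frac{1696}{29} = - \frac{330922}{5713}$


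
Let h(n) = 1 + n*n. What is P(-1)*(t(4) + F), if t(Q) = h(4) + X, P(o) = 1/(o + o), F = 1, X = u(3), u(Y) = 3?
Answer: -21/2 ≈ -10.500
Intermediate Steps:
h(n) = 1 + n²
X = 3
P(o) = 1/(2*o)
t(Q) = 20 (t(Q) = (1 + 4²) + 3 = (1 + 16) + 3 = 17 + 3 = 20)
P(-1)*(t(4) + F) = ((½)/(-1))*(20 + 1) = ((½)*(-1))*21 = -½*21 = -21/2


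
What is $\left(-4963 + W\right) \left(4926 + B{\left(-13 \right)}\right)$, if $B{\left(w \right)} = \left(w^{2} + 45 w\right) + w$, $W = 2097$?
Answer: $-12888402$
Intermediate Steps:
$B{\left(w \right)} = w^{2} + 46 w$
$\left(-4963 + W\right) \left(4926 + B{\left(-13 \right)}\right) = \left(-4963 + 2097\right) \left(4926 - 13 \left(46 - 13\right)\right) = - 2866 \left(4926 - 429\right) = \left(-2866\right) 4497 = -12888402$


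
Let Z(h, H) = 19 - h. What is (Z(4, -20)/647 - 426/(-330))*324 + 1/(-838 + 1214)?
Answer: 5696769473/13379960 ≈ 425.77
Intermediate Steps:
(Z(4, -20)/647 - 426/(-330))*324 + 1/(-838 + 1214) = ((19 - 1*4)/647 - 426/(-330))*324 + 1/(-838 + 1214) = ((19 - 4)*(1/647) - 426*(-1/330))*324 + 1/376 = (15*(1/647) + 71/55)*324 + 1/376 = (15/647 + 71/55)*324 + 1/376 = (46762/35585)*324 + 1/376 = 15150888/35585 + 1/376 = 5696769473/13379960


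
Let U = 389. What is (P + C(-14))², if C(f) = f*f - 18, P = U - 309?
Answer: 66564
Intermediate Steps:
P = 80 (P = 389 - 309 = 80)
C(f) = -18 + f² (C(f) = f² - 18 = -18 + f²)
(P + C(-14))² = (80 + (-18 + (-14)²))² = (80 + (-18 + 196))² = (80 + 178)² = 258² = 66564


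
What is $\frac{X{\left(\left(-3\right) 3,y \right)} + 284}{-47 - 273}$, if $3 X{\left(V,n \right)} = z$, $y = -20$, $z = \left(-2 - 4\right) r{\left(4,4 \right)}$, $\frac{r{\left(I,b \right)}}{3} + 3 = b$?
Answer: $- \frac{139}{160} \approx -0.86875$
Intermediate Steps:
$r{\left(I,b \right)} = -9 + 3 b$
$z = -18$ ($z = \left(-2 - 4\right) \left(-9 + 3 \cdot 4\right) = - 6 \left(-9 + 12\right) = \left(-6\right) 3 = -18$)
$X{\left(V,n \right)} = -6$ ($X{\left(V,n \right)} = \frac{1}{3} \left(-18\right) = -6$)
$\frac{X{\left(\left(-3\right) 3,y \right)} + 284}{-47 - 273} = \frac{-6 + 284}{-47 - 273} = \frac{278}{-320} = 278 \left(- \frac{1}{320}\right) = - \frac{139}{160}$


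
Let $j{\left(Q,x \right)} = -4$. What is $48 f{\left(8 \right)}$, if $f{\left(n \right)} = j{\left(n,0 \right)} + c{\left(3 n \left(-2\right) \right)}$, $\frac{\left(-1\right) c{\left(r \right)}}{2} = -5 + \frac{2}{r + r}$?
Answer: $290$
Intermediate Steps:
$c{\left(r \right)} = 10 - \frac{2}{r}$ ($c{\left(r \right)} = - 2 \left(-5 + \frac{2}{r + r}\right) = - 2 \left(-5 + \frac{2}{2 r}\right) = - 2 \left(-5 + 2 \frac{1}{2 r}\right) = - 2 \left(-5 + \frac{1}{r}\right) = 10 - \frac{2}{r}$)
$f{\left(n \right)} = 6 + \frac{1}{3 n}$ ($f{\left(n \right)} = -4 + \left(10 - \frac{2}{3 n \left(-2\right)}\right) = -4 + \left(10 - \frac{2}{\left(-6\right) n}\right) = -4 + \left(10 - 2 \left(- \frac{1}{6 n}\right)\right) = -4 + \left(10 + \frac{1}{3 n}\right) = 6 + \frac{1}{3 n}$)
$48 f{\left(8 \right)} = 48 \left(6 + \frac{1}{3 \cdot 8}\right) = 48 \left(6 + \frac{1}{3} \cdot \frac{1}{8}\right) = 48 \left(6 + \frac{1}{24}\right) = 48 \cdot \frac{145}{24} = 290$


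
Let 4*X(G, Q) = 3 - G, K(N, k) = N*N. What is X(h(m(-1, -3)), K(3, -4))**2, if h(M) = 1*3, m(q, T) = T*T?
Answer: 0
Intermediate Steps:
K(N, k) = N**2
m(q, T) = T**2
h(M) = 3
X(G, Q) = 3/4 - G/4 (X(G, Q) = (3 - G)/4 = 3/4 - G/4)
X(h(m(-1, -3)), K(3, -4))**2 = (3/4 - 1/4*3)**2 = (3/4 - 3/4)**2 = 0**2 = 0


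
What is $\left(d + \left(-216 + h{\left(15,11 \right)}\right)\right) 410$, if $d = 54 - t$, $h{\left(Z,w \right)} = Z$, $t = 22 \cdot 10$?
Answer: $-150470$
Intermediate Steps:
$t = 220$
$d = -166$ ($d = 54 - 220 = -166$)
$\left(d + \left(-216 + h{\left(15,11 \right)}\right)\right) 410 = \left(-166 + \left(-216 + 15\right)\right) 410 = \left(-166 - 201\right) 410 = \left(-367\right) 410 = -150470$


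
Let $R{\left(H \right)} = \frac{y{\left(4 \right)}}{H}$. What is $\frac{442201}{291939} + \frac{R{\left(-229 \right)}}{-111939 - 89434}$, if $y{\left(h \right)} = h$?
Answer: $\frac{20391842479573}{13462596784563} \approx 1.5147$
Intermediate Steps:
$R{\left(H \right)} = \frac{4}{H}$
$\frac{442201}{291939} + \frac{R{\left(-229 \right)}}{-111939 - 89434} = \frac{442201}{291939} + \frac{4 \frac{1}{-229}}{-111939 - 89434} = 442201 \cdot \frac{1}{291939} + \frac{4 \left(- \frac{1}{229}\right)}{-201373} = \frac{442201}{291939} - - \frac{4}{46114417} = \frac{442201}{291939} + \frac{4}{46114417} = \frac{20391842479573}{13462596784563}$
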